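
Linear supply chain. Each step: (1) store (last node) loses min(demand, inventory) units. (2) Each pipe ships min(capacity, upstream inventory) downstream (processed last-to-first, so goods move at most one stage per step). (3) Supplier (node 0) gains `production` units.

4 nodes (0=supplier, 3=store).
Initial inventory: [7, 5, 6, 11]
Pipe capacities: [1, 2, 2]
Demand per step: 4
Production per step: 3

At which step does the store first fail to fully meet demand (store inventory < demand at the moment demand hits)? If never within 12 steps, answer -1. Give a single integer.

Step 1: demand=4,sold=4 ship[2->3]=2 ship[1->2]=2 ship[0->1]=1 prod=3 -> [9 4 6 9]
Step 2: demand=4,sold=4 ship[2->3]=2 ship[1->2]=2 ship[0->1]=1 prod=3 -> [11 3 6 7]
Step 3: demand=4,sold=4 ship[2->3]=2 ship[1->2]=2 ship[0->1]=1 prod=3 -> [13 2 6 5]
Step 4: demand=4,sold=4 ship[2->3]=2 ship[1->2]=2 ship[0->1]=1 prod=3 -> [15 1 6 3]
Step 5: demand=4,sold=3 ship[2->3]=2 ship[1->2]=1 ship[0->1]=1 prod=3 -> [17 1 5 2]
Step 6: demand=4,sold=2 ship[2->3]=2 ship[1->2]=1 ship[0->1]=1 prod=3 -> [19 1 4 2]
Step 7: demand=4,sold=2 ship[2->3]=2 ship[1->2]=1 ship[0->1]=1 prod=3 -> [21 1 3 2]
Step 8: demand=4,sold=2 ship[2->3]=2 ship[1->2]=1 ship[0->1]=1 prod=3 -> [23 1 2 2]
Step 9: demand=4,sold=2 ship[2->3]=2 ship[1->2]=1 ship[0->1]=1 prod=3 -> [25 1 1 2]
Step 10: demand=4,sold=2 ship[2->3]=1 ship[1->2]=1 ship[0->1]=1 prod=3 -> [27 1 1 1]
Step 11: demand=4,sold=1 ship[2->3]=1 ship[1->2]=1 ship[0->1]=1 prod=3 -> [29 1 1 1]
Step 12: demand=4,sold=1 ship[2->3]=1 ship[1->2]=1 ship[0->1]=1 prod=3 -> [31 1 1 1]
First stockout at step 5

5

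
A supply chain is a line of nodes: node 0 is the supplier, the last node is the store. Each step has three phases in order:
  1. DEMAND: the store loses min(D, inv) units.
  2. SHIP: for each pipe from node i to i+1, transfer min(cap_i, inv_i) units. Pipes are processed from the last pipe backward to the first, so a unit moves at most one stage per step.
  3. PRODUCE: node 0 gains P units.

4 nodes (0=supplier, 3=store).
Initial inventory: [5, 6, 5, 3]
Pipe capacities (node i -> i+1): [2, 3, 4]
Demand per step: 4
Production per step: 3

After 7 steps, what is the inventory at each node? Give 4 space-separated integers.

Step 1: demand=4,sold=3 ship[2->3]=4 ship[1->2]=3 ship[0->1]=2 prod=3 -> inv=[6 5 4 4]
Step 2: demand=4,sold=4 ship[2->3]=4 ship[1->2]=3 ship[0->1]=2 prod=3 -> inv=[7 4 3 4]
Step 3: demand=4,sold=4 ship[2->3]=3 ship[1->2]=3 ship[0->1]=2 prod=3 -> inv=[8 3 3 3]
Step 4: demand=4,sold=3 ship[2->3]=3 ship[1->2]=3 ship[0->1]=2 prod=3 -> inv=[9 2 3 3]
Step 5: demand=4,sold=3 ship[2->3]=3 ship[1->2]=2 ship[0->1]=2 prod=3 -> inv=[10 2 2 3]
Step 6: demand=4,sold=3 ship[2->3]=2 ship[1->2]=2 ship[0->1]=2 prod=3 -> inv=[11 2 2 2]
Step 7: demand=4,sold=2 ship[2->3]=2 ship[1->2]=2 ship[0->1]=2 prod=3 -> inv=[12 2 2 2]

12 2 2 2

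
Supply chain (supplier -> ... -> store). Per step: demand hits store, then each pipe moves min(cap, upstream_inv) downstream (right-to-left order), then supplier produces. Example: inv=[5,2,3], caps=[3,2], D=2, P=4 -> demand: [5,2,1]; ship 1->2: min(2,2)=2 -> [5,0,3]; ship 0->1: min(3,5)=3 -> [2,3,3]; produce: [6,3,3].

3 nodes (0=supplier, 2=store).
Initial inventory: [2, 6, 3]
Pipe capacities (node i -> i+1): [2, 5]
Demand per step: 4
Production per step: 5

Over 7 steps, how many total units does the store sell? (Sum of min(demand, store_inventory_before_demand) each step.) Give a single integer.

Answer: 19

Derivation:
Step 1: sold=3 (running total=3) -> [5 3 5]
Step 2: sold=4 (running total=7) -> [8 2 4]
Step 3: sold=4 (running total=11) -> [11 2 2]
Step 4: sold=2 (running total=13) -> [14 2 2]
Step 5: sold=2 (running total=15) -> [17 2 2]
Step 6: sold=2 (running total=17) -> [20 2 2]
Step 7: sold=2 (running total=19) -> [23 2 2]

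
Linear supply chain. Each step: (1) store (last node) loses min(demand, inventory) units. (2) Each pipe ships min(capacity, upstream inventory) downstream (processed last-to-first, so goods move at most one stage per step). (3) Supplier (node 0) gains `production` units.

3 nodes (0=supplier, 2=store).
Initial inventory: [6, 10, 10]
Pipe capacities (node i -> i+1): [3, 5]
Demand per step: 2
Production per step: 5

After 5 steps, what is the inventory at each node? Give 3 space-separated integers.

Step 1: demand=2,sold=2 ship[1->2]=5 ship[0->1]=3 prod=5 -> inv=[8 8 13]
Step 2: demand=2,sold=2 ship[1->2]=5 ship[0->1]=3 prod=5 -> inv=[10 6 16]
Step 3: demand=2,sold=2 ship[1->2]=5 ship[0->1]=3 prod=5 -> inv=[12 4 19]
Step 4: demand=2,sold=2 ship[1->2]=4 ship[0->1]=3 prod=5 -> inv=[14 3 21]
Step 5: demand=2,sold=2 ship[1->2]=3 ship[0->1]=3 prod=5 -> inv=[16 3 22]

16 3 22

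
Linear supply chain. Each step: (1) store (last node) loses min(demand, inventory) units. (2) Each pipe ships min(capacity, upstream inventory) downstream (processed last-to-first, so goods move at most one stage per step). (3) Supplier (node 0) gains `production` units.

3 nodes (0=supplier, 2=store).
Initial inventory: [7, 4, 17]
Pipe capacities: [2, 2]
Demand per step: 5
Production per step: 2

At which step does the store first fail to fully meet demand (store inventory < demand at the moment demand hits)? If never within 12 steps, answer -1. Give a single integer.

Step 1: demand=5,sold=5 ship[1->2]=2 ship[0->1]=2 prod=2 -> [7 4 14]
Step 2: demand=5,sold=5 ship[1->2]=2 ship[0->1]=2 prod=2 -> [7 4 11]
Step 3: demand=5,sold=5 ship[1->2]=2 ship[0->1]=2 prod=2 -> [7 4 8]
Step 4: demand=5,sold=5 ship[1->2]=2 ship[0->1]=2 prod=2 -> [7 4 5]
Step 5: demand=5,sold=5 ship[1->2]=2 ship[0->1]=2 prod=2 -> [7 4 2]
Step 6: demand=5,sold=2 ship[1->2]=2 ship[0->1]=2 prod=2 -> [7 4 2]
Step 7: demand=5,sold=2 ship[1->2]=2 ship[0->1]=2 prod=2 -> [7 4 2]
Step 8: demand=5,sold=2 ship[1->2]=2 ship[0->1]=2 prod=2 -> [7 4 2]
Step 9: demand=5,sold=2 ship[1->2]=2 ship[0->1]=2 prod=2 -> [7 4 2]
Step 10: demand=5,sold=2 ship[1->2]=2 ship[0->1]=2 prod=2 -> [7 4 2]
Step 11: demand=5,sold=2 ship[1->2]=2 ship[0->1]=2 prod=2 -> [7 4 2]
Step 12: demand=5,sold=2 ship[1->2]=2 ship[0->1]=2 prod=2 -> [7 4 2]
First stockout at step 6

6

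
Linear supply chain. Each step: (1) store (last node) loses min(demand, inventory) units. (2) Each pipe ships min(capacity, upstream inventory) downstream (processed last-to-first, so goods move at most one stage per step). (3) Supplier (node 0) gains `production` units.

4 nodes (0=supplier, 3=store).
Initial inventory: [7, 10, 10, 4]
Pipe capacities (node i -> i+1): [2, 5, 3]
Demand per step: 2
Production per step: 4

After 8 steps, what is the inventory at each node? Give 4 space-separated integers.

Step 1: demand=2,sold=2 ship[2->3]=3 ship[1->2]=5 ship[0->1]=2 prod=4 -> inv=[9 7 12 5]
Step 2: demand=2,sold=2 ship[2->3]=3 ship[1->2]=5 ship[0->1]=2 prod=4 -> inv=[11 4 14 6]
Step 3: demand=2,sold=2 ship[2->3]=3 ship[1->2]=4 ship[0->1]=2 prod=4 -> inv=[13 2 15 7]
Step 4: demand=2,sold=2 ship[2->3]=3 ship[1->2]=2 ship[0->1]=2 prod=4 -> inv=[15 2 14 8]
Step 5: demand=2,sold=2 ship[2->3]=3 ship[1->2]=2 ship[0->1]=2 prod=4 -> inv=[17 2 13 9]
Step 6: demand=2,sold=2 ship[2->3]=3 ship[1->2]=2 ship[0->1]=2 prod=4 -> inv=[19 2 12 10]
Step 7: demand=2,sold=2 ship[2->3]=3 ship[1->2]=2 ship[0->1]=2 prod=4 -> inv=[21 2 11 11]
Step 8: demand=2,sold=2 ship[2->3]=3 ship[1->2]=2 ship[0->1]=2 prod=4 -> inv=[23 2 10 12]

23 2 10 12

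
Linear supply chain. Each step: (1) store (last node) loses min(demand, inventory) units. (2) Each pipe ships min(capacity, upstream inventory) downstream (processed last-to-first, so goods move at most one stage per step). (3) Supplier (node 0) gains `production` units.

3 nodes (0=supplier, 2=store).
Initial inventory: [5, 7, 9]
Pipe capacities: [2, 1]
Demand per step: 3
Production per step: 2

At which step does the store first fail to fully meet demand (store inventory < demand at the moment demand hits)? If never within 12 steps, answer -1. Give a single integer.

Step 1: demand=3,sold=3 ship[1->2]=1 ship[0->1]=2 prod=2 -> [5 8 7]
Step 2: demand=3,sold=3 ship[1->2]=1 ship[0->1]=2 prod=2 -> [5 9 5]
Step 3: demand=3,sold=3 ship[1->2]=1 ship[0->1]=2 prod=2 -> [5 10 3]
Step 4: demand=3,sold=3 ship[1->2]=1 ship[0->1]=2 prod=2 -> [5 11 1]
Step 5: demand=3,sold=1 ship[1->2]=1 ship[0->1]=2 prod=2 -> [5 12 1]
Step 6: demand=3,sold=1 ship[1->2]=1 ship[0->1]=2 prod=2 -> [5 13 1]
Step 7: demand=3,sold=1 ship[1->2]=1 ship[0->1]=2 prod=2 -> [5 14 1]
Step 8: demand=3,sold=1 ship[1->2]=1 ship[0->1]=2 prod=2 -> [5 15 1]
Step 9: demand=3,sold=1 ship[1->2]=1 ship[0->1]=2 prod=2 -> [5 16 1]
Step 10: demand=3,sold=1 ship[1->2]=1 ship[0->1]=2 prod=2 -> [5 17 1]
Step 11: demand=3,sold=1 ship[1->2]=1 ship[0->1]=2 prod=2 -> [5 18 1]
Step 12: demand=3,sold=1 ship[1->2]=1 ship[0->1]=2 prod=2 -> [5 19 1]
First stockout at step 5

5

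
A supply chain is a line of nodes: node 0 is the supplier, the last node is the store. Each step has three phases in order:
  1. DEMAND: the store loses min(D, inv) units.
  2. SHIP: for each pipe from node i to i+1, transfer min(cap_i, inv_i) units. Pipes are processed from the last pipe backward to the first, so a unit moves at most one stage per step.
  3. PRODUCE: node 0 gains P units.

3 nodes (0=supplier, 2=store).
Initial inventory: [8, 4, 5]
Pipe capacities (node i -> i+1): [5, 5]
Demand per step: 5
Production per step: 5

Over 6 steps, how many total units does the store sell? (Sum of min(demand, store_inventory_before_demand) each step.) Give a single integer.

Step 1: sold=5 (running total=5) -> [8 5 4]
Step 2: sold=4 (running total=9) -> [8 5 5]
Step 3: sold=5 (running total=14) -> [8 5 5]
Step 4: sold=5 (running total=19) -> [8 5 5]
Step 5: sold=5 (running total=24) -> [8 5 5]
Step 6: sold=5 (running total=29) -> [8 5 5]

Answer: 29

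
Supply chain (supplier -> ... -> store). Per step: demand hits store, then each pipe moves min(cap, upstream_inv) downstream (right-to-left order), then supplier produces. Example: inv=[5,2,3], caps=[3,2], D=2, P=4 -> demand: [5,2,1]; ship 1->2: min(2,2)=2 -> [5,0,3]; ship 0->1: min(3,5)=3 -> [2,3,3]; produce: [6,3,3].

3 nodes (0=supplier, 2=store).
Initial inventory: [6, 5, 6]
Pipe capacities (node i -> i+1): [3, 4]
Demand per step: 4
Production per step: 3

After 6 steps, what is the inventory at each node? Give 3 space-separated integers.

Step 1: demand=4,sold=4 ship[1->2]=4 ship[0->1]=3 prod=3 -> inv=[6 4 6]
Step 2: demand=4,sold=4 ship[1->2]=4 ship[0->1]=3 prod=3 -> inv=[6 3 6]
Step 3: demand=4,sold=4 ship[1->2]=3 ship[0->1]=3 prod=3 -> inv=[6 3 5]
Step 4: demand=4,sold=4 ship[1->2]=3 ship[0->1]=3 prod=3 -> inv=[6 3 4]
Step 5: demand=4,sold=4 ship[1->2]=3 ship[0->1]=3 prod=3 -> inv=[6 3 3]
Step 6: demand=4,sold=3 ship[1->2]=3 ship[0->1]=3 prod=3 -> inv=[6 3 3]

6 3 3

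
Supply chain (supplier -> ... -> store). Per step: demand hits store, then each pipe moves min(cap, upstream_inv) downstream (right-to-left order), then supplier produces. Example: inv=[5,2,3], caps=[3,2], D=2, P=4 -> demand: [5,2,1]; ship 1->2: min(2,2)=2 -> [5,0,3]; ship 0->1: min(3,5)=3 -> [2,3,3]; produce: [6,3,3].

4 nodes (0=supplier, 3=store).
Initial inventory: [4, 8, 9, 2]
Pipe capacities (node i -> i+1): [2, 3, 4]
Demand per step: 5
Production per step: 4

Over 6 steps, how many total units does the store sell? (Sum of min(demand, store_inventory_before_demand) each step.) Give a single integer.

Answer: 22

Derivation:
Step 1: sold=2 (running total=2) -> [6 7 8 4]
Step 2: sold=4 (running total=6) -> [8 6 7 4]
Step 3: sold=4 (running total=10) -> [10 5 6 4]
Step 4: sold=4 (running total=14) -> [12 4 5 4]
Step 5: sold=4 (running total=18) -> [14 3 4 4]
Step 6: sold=4 (running total=22) -> [16 2 3 4]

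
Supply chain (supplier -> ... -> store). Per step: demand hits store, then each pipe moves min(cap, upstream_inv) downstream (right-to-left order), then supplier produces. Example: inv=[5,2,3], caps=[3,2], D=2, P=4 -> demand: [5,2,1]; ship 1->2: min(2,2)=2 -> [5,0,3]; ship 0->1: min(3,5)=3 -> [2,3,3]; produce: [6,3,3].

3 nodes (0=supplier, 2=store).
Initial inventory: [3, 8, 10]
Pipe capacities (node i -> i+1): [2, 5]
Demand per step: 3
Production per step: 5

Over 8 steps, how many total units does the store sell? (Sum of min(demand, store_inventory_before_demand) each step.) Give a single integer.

Step 1: sold=3 (running total=3) -> [6 5 12]
Step 2: sold=3 (running total=6) -> [9 2 14]
Step 3: sold=3 (running total=9) -> [12 2 13]
Step 4: sold=3 (running total=12) -> [15 2 12]
Step 5: sold=3 (running total=15) -> [18 2 11]
Step 6: sold=3 (running total=18) -> [21 2 10]
Step 7: sold=3 (running total=21) -> [24 2 9]
Step 8: sold=3 (running total=24) -> [27 2 8]

Answer: 24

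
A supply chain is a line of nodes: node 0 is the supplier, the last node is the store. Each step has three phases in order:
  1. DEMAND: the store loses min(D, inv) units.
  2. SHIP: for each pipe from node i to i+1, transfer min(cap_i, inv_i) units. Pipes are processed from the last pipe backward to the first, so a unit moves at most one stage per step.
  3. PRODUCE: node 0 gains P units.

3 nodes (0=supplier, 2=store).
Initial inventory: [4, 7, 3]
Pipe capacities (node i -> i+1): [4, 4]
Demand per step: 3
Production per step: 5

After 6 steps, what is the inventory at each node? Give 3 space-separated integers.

Step 1: demand=3,sold=3 ship[1->2]=4 ship[0->1]=4 prod=5 -> inv=[5 7 4]
Step 2: demand=3,sold=3 ship[1->2]=4 ship[0->1]=4 prod=5 -> inv=[6 7 5]
Step 3: demand=3,sold=3 ship[1->2]=4 ship[0->1]=4 prod=5 -> inv=[7 7 6]
Step 4: demand=3,sold=3 ship[1->2]=4 ship[0->1]=4 prod=5 -> inv=[8 7 7]
Step 5: demand=3,sold=3 ship[1->2]=4 ship[0->1]=4 prod=5 -> inv=[9 7 8]
Step 6: demand=3,sold=3 ship[1->2]=4 ship[0->1]=4 prod=5 -> inv=[10 7 9]

10 7 9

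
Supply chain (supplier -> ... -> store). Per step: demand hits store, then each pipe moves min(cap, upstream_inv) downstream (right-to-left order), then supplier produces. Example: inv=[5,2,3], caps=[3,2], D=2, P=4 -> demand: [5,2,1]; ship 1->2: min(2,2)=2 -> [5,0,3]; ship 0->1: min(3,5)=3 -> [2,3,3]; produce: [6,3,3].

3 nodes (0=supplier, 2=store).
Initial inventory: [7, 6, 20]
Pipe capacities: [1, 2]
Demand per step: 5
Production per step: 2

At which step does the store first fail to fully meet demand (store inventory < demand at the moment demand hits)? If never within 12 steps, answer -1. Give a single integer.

Step 1: demand=5,sold=5 ship[1->2]=2 ship[0->1]=1 prod=2 -> [8 5 17]
Step 2: demand=5,sold=5 ship[1->2]=2 ship[0->1]=1 prod=2 -> [9 4 14]
Step 3: demand=5,sold=5 ship[1->2]=2 ship[0->1]=1 prod=2 -> [10 3 11]
Step 4: demand=5,sold=5 ship[1->2]=2 ship[0->1]=1 prod=2 -> [11 2 8]
Step 5: demand=5,sold=5 ship[1->2]=2 ship[0->1]=1 prod=2 -> [12 1 5]
Step 6: demand=5,sold=5 ship[1->2]=1 ship[0->1]=1 prod=2 -> [13 1 1]
Step 7: demand=5,sold=1 ship[1->2]=1 ship[0->1]=1 prod=2 -> [14 1 1]
Step 8: demand=5,sold=1 ship[1->2]=1 ship[0->1]=1 prod=2 -> [15 1 1]
Step 9: demand=5,sold=1 ship[1->2]=1 ship[0->1]=1 prod=2 -> [16 1 1]
Step 10: demand=5,sold=1 ship[1->2]=1 ship[0->1]=1 prod=2 -> [17 1 1]
Step 11: demand=5,sold=1 ship[1->2]=1 ship[0->1]=1 prod=2 -> [18 1 1]
Step 12: demand=5,sold=1 ship[1->2]=1 ship[0->1]=1 prod=2 -> [19 1 1]
First stockout at step 7

7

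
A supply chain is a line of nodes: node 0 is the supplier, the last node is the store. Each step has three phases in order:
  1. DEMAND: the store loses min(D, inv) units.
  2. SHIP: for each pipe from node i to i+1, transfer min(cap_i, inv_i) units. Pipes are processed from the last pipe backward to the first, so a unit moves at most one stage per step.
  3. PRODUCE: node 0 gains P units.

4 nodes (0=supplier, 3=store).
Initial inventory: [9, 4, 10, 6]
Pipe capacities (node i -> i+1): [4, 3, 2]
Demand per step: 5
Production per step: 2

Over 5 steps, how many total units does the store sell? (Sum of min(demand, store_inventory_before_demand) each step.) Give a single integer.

Step 1: sold=5 (running total=5) -> [7 5 11 3]
Step 2: sold=3 (running total=8) -> [5 6 12 2]
Step 3: sold=2 (running total=10) -> [3 7 13 2]
Step 4: sold=2 (running total=12) -> [2 7 14 2]
Step 5: sold=2 (running total=14) -> [2 6 15 2]

Answer: 14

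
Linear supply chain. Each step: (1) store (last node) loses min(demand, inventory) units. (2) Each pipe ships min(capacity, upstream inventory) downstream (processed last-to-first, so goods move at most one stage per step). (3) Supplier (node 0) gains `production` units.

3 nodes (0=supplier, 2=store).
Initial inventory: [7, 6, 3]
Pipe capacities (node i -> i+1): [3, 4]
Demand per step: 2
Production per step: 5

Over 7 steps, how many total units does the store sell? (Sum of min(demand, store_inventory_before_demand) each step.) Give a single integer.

Answer: 14

Derivation:
Step 1: sold=2 (running total=2) -> [9 5 5]
Step 2: sold=2 (running total=4) -> [11 4 7]
Step 3: sold=2 (running total=6) -> [13 3 9]
Step 4: sold=2 (running total=8) -> [15 3 10]
Step 5: sold=2 (running total=10) -> [17 3 11]
Step 6: sold=2 (running total=12) -> [19 3 12]
Step 7: sold=2 (running total=14) -> [21 3 13]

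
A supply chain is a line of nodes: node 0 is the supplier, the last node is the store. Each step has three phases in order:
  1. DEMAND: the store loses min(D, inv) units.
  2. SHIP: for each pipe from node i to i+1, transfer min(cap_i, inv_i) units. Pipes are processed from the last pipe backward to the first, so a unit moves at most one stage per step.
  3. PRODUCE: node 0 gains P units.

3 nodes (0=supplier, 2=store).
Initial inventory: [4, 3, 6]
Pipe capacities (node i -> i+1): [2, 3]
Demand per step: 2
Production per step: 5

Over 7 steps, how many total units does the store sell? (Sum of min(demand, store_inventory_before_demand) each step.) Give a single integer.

Step 1: sold=2 (running total=2) -> [7 2 7]
Step 2: sold=2 (running total=4) -> [10 2 7]
Step 3: sold=2 (running total=6) -> [13 2 7]
Step 4: sold=2 (running total=8) -> [16 2 7]
Step 5: sold=2 (running total=10) -> [19 2 7]
Step 6: sold=2 (running total=12) -> [22 2 7]
Step 7: sold=2 (running total=14) -> [25 2 7]

Answer: 14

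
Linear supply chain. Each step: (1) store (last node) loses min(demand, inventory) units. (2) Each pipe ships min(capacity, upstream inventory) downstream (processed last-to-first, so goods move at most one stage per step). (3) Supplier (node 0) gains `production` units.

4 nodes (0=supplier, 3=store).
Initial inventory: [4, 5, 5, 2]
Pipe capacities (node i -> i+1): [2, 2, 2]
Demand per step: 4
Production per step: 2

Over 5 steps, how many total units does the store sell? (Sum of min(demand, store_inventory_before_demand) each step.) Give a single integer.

Answer: 10

Derivation:
Step 1: sold=2 (running total=2) -> [4 5 5 2]
Step 2: sold=2 (running total=4) -> [4 5 5 2]
Step 3: sold=2 (running total=6) -> [4 5 5 2]
Step 4: sold=2 (running total=8) -> [4 5 5 2]
Step 5: sold=2 (running total=10) -> [4 5 5 2]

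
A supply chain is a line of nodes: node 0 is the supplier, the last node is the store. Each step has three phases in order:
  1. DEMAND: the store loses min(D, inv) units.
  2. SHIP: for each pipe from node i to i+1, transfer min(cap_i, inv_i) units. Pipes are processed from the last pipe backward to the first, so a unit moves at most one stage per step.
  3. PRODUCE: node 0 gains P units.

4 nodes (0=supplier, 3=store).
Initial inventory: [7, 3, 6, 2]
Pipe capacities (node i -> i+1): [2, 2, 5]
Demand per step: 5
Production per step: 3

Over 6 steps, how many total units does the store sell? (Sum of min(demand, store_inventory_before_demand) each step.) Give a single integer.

Step 1: sold=2 (running total=2) -> [8 3 3 5]
Step 2: sold=5 (running total=7) -> [9 3 2 3]
Step 3: sold=3 (running total=10) -> [10 3 2 2]
Step 4: sold=2 (running total=12) -> [11 3 2 2]
Step 5: sold=2 (running total=14) -> [12 3 2 2]
Step 6: sold=2 (running total=16) -> [13 3 2 2]

Answer: 16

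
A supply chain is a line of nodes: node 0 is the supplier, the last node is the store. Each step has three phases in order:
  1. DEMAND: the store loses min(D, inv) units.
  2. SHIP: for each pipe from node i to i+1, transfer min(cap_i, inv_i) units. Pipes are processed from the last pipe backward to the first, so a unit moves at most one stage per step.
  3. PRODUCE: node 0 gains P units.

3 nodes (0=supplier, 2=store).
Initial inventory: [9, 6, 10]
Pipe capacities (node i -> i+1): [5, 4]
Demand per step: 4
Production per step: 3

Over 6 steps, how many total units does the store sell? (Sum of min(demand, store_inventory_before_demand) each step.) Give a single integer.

Step 1: sold=4 (running total=4) -> [7 7 10]
Step 2: sold=4 (running total=8) -> [5 8 10]
Step 3: sold=4 (running total=12) -> [3 9 10]
Step 4: sold=4 (running total=16) -> [3 8 10]
Step 5: sold=4 (running total=20) -> [3 7 10]
Step 6: sold=4 (running total=24) -> [3 6 10]

Answer: 24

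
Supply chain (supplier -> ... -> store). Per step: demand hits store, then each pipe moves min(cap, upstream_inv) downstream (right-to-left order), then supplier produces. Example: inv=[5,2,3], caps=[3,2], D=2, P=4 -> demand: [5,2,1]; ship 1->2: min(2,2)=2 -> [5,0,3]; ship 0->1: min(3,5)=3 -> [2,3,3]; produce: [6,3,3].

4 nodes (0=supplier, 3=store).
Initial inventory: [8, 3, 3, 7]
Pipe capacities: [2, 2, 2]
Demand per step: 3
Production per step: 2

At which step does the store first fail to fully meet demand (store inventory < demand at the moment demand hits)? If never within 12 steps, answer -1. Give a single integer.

Step 1: demand=3,sold=3 ship[2->3]=2 ship[1->2]=2 ship[0->1]=2 prod=2 -> [8 3 3 6]
Step 2: demand=3,sold=3 ship[2->3]=2 ship[1->2]=2 ship[0->1]=2 prod=2 -> [8 3 3 5]
Step 3: demand=3,sold=3 ship[2->3]=2 ship[1->2]=2 ship[0->1]=2 prod=2 -> [8 3 3 4]
Step 4: demand=3,sold=3 ship[2->3]=2 ship[1->2]=2 ship[0->1]=2 prod=2 -> [8 3 3 3]
Step 5: demand=3,sold=3 ship[2->3]=2 ship[1->2]=2 ship[0->1]=2 prod=2 -> [8 3 3 2]
Step 6: demand=3,sold=2 ship[2->3]=2 ship[1->2]=2 ship[0->1]=2 prod=2 -> [8 3 3 2]
Step 7: demand=3,sold=2 ship[2->3]=2 ship[1->2]=2 ship[0->1]=2 prod=2 -> [8 3 3 2]
Step 8: demand=3,sold=2 ship[2->3]=2 ship[1->2]=2 ship[0->1]=2 prod=2 -> [8 3 3 2]
Step 9: demand=3,sold=2 ship[2->3]=2 ship[1->2]=2 ship[0->1]=2 prod=2 -> [8 3 3 2]
Step 10: demand=3,sold=2 ship[2->3]=2 ship[1->2]=2 ship[0->1]=2 prod=2 -> [8 3 3 2]
Step 11: demand=3,sold=2 ship[2->3]=2 ship[1->2]=2 ship[0->1]=2 prod=2 -> [8 3 3 2]
Step 12: demand=3,sold=2 ship[2->3]=2 ship[1->2]=2 ship[0->1]=2 prod=2 -> [8 3 3 2]
First stockout at step 6

6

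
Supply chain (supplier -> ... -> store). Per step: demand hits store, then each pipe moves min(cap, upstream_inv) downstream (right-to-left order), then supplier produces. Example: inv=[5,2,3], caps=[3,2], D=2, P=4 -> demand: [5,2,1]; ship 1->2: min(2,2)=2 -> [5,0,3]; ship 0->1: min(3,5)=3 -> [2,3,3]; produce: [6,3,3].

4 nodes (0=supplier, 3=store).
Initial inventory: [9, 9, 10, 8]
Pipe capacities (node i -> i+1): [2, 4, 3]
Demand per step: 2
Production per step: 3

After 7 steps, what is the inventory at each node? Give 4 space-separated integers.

Step 1: demand=2,sold=2 ship[2->3]=3 ship[1->2]=4 ship[0->1]=2 prod=3 -> inv=[10 7 11 9]
Step 2: demand=2,sold=2 ship[2->3]=3 ship[1->2]=4 ship[0->1]=2 prod=3 -> inv=[11 5 12 10]
Step 3: demand=2,sold=2 ship[2->3]=3 ship[1->2]=4 ship[0->1]=2 prod=3 -> inv=[12 3 13 11]
Step 4: demand=2,sold=2 ship[2->3]=3 ship[1->2]=3 ship[0->1]=2 prod=3 -> inv=[13 2 13 12]
Step 5: demand=2,sold=2 ship[2->3]=3 ship[1->2]=2 ship[0->1]=2 prod=3 -> inv=[14 2 12 13]
Step 6: demand=2,sold=2 ship[2->3]=3 ship[1->2]=2 ship[0->1]=2 prod=3 -> inv=[15 2 11 14]
Step 7: demand=2,sold=2 ship[2->3]=3 ship[1->2]=2 ship[0->1]=2 prod=3 -> inv=[16 2 10 15]

16 2 10 15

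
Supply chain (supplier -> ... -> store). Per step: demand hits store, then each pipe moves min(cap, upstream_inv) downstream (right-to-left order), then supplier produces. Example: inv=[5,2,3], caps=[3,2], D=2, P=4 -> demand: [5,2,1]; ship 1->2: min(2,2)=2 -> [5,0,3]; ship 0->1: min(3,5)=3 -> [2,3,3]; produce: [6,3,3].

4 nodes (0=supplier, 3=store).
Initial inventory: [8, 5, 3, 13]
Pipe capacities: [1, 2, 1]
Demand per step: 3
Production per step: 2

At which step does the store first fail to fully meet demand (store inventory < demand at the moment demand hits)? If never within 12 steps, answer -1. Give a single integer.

Step 1: demand=3,sold=3 ship[2->3]=1 ship[1->2]=2 ship[0->1]=1 prod=2 -> [9 4 4 11]
Step 2: demand=3,sold=3 ship[2->3]=1 ship[1->2]=2 ship[0->1]=1 prod=2 -> [10 3 5 9]
Step 3: demand=3,sold=3 ship[2->3]=1 ship[1->2]=2 ship[0->1]=1 prod=2 -> [11 2 6 7]
Step 4: demand=3,sold=3 ship[2->3]=1 ship[1->2]=2 ship[0->1]=1 prod=2 -> [12 1 7 5]
Step 5: demand=3,sold=3 ship[2->3]=1 ship[1->2]=1 ship[0->1]=1 prod=2 -> [13 1 7 3]
Step 6: demand=3,sold=3 ship[2->3]=1 ship[1->2]=1 ship[0->1]=1 prod=2 -> [14 1 7 1]
Step 7: demand=3,sold=1 ship[2->3]=1 ship[1->2]=1 ship[0->1]=1 prod=2 -> [15 1 7 1]
Step 8: demand=3,sold=1 ship[2->3]=1 ship[1->2]=1 ship[0->1]=1 prod=2 -> [16 1 7 1]
Step 9: demand=3,sold=1 ship[2->3]=1 ship[1->2]=1 ship[0->1]=1 prod=2 -> [17 1 7 1]
Step 10: demand=3,sold=1 ship[2->3]=1 ship[1->2]=1 ship[0->1]=1 prod=2 -> [18 1 7 1]
Step 11: demand=3,sold=1 ship[2->3]=1 ship[1->2]=1 ship[0->1]=1 prod=2 -> [19 1 7 1]
Step 12: demand=3,sold=1 ship[2->3]=1 ship[1->2]=1 ship[0->1]=1 prod=2 -> [20 1 7 1]
First stockout at step 7

7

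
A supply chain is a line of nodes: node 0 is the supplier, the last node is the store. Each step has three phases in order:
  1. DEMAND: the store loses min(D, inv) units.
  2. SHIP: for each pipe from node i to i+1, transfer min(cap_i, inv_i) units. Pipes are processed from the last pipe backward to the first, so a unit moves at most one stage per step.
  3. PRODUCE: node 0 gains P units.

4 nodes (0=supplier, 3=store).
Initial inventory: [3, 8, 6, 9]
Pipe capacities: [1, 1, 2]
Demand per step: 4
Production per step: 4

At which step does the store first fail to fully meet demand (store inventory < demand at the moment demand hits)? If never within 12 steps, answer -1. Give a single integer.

Step 1: demand=4,sold=4 ship[2->3]=2 ship[1->2]=1 ship[0->1]=1 prod=4 -> [6 8 5 7]
Step 2: demand=4,sold=4 ship[2->3]=2 ship[1->2]=1 ship[0->1]=1 prod=4 -> [9 8 4 5]
Step 3: demand=4,sold=4 ship[2->3]=2 ship[1->2]=1 ship[0->1]=1 prod=4 -> [12 8 3 3]
Step 4: demand=4,sold=3 ship[2->3]=2 ship[1->2]=1 ship[0->1]=1 prod=4 -> [15 8 2 2]
Step 5: demand=4,sold=2 ship[2->3]=2 ship[1->2]=1 ship[0->1]=1 prod=4 -> [18 8 1 2]
Step 6: demand=4,sold=2 ship[2->3]=1 ship[1->2]=1 ship[0->1]=1 prod=4 -> [21 8 1 1]
Step 7: demand=4,sold=1 ship[2->3]=1 ship[1->2]=1 ship[0->1]=1 prod=4 -> [24 8 1 1]
Step 8: demand=4,sold=1 ship[2->3]=1 ship[1->2]=1 ship[0->1]=1 prod=4 -> [27 8 1 1]
Step 9: demand=4,sold=1 ship[2->3]=1 ship[1->2]=1 ship[0->1]=1 prod=4 -> [30 8 1 1]
Step 10: demand=4,sold=1 ship[2->3]=1 ship[1->2]=1 ship[0->1]=1 prod=4 -> [33 8 1 1]
Step 11: demand=4,sold=1 ship[2->3]=1 ship[1->2]=1 ship[0->1]=1 prod=4 -> [36 8 1 1]
Step 12: demand=4,sold=1 ship[2->3]=1 ship[1->2]=1 ship[0->1]=1 prod=4 -> [39 8 1 1]
First stockout at step 4

4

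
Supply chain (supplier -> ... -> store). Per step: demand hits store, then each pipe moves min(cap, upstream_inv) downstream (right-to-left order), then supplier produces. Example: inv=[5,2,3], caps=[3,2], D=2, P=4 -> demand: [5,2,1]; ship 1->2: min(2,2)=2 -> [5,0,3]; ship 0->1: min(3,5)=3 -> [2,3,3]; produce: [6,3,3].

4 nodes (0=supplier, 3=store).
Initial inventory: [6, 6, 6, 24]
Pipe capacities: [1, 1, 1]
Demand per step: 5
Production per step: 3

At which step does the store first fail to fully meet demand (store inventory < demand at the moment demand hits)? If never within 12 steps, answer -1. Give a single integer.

Step 1: demand=5,sold=5 ship[2->3]=1 ship[1->2]=1 ship[0->1]=1 prod=3 -> [8 6 6 20]
Step 2: demand=5,sold=5 ship[2->3]=1 ship[1->2]=1 ship[0->1]=1 prod=3 -> [10 6 6 16]
Step 3: demand=5,sold=5 ship[2->3]=1 ship[1->2]=1 ship[0->1]=1 prod=3 -> [12 6 6 12]
Step 4: demand=5,sold=5 ship[2->3]=1 ship[1->2]=1 ship[0->1]=1 prod=3 -> [14 6 6 8]
Step 5: demand=5,sold=5 ship[2->3]=1 ship[1->2]=1 ship[0->1]=1 prod=3 -> [16 6 6 4]
Step 6: demand=5,sold=4 ship[2->3]=1 ship[1->2]=1 ship[0->1]=1 prod=3 -> [18 6 6 1]
Step 7: demand=5,sold=1 ship[2->3]=1 ship[1->2]=1 ship[0->1]=1 prod=3 -> [20 6 6 1]
Step 8: demand=5,sold=1 ship[2->3]=1 ship[1->2]=1 ship[0->1]=1 prod=3 -> [22 6 6 1]
Step 9: demand=5,sold=1 ship[2->3]=1 ship[1->2]=1 ship[0->1]=1 prod=3 -> [24 6 6 1]
Step 10: demand=5,sold=1 ship[2->3]=1 ship[1->2]=1 ship[0->1]=1 prod=3 -> [26 6 6 1]
Step 11: demand=5,sold=1 ship[2->3]=1 ship[1->2]=1 ship[0->1]=1 prod=3 -> [28 6 6 1]
Step 12: demand=5,sold=1 ship[2->3]=1 ship[1->2]=1 ship[0->1]=1 prod=3 -> [30 6 6 1]
First stockout at step 6

6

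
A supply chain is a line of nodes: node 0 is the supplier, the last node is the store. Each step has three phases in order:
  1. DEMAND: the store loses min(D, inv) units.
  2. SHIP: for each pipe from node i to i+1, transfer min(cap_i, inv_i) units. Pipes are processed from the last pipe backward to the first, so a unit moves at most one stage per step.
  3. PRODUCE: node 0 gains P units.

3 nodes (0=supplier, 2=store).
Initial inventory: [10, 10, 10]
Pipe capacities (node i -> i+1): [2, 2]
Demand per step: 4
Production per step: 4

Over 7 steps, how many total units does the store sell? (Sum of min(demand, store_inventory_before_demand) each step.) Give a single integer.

Answer: 22

Derivation:
Step 1: sold=4 (running total=4) -> [12 10 8]
Step 2: sold=4 (running total=8) -> [14 10 6]
Step 3: sold=4 (running total=12) -> [16 10 4]
Step 4: sold=4 (running total=16) -> [18 10 2]
Step 5: sold=2 (running total=18) -> [20 10 2]
Step 6: sold=2 (running total=20) -> [22 10 2]
Step 7: sold=2 (running total=22) -> [24 10 2]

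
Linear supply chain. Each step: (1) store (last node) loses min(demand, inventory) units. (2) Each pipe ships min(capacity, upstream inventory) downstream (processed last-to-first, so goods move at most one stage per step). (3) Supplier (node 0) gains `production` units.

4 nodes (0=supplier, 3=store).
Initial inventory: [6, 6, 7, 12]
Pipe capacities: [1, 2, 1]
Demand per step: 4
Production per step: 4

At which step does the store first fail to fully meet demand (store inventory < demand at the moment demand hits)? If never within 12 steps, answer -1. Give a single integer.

Step 1: demand=4,sold=4 ship[2->3]=1 ship[1->2]=2 ship[0->1]=1 prod=4 -> [9 5 8 9]
Step 2: demand=4,sold=4 ship[2->3]=1 ship[1->2]=2 ship[0->1]=1 prod=4 -> [12 4 9 6]
Step 3: demand=4,sold=4 ship[2->3]=1 ship[1->2]=2 ship[0->1]=1 prod=4 -> [15 3 10 3]
Step 4: demand=4,sold=3 ship[2->3]=1 ship[1->2]=2 ship[0->1]=1 prod=4 -> [18 2 11 1]
Step 5: demand=4,sold=1 ship[2->3]=1 ship[1->2]=2 ship[0->1]=1 prod=4 -> [21 1 12 1]
Step 6: demand=4,sold=1 ship[2->3]=1 ship[1->2]=1 ship[0->1]=1 prod=4 -> [24 1 12 1]
Step 7: demand=4,sold=1 ship[2->3]=1 ship[1->2]=1 ship[0->1]=1 prod=4 -> [27 1 12 1]
Step 8: demand=4,sold=1 ship[2->3]=1 ship[1->2]=1 ship[0->1]=1 prod=4 -> [30 1 12 1]
Step 9: demand=4,sold=1 ship[2->3]=1 ship[1->2]=1 ship[0->1]=1 prod=4 -> [33 1 12 1]
Step 10: demand=4,sold=1 ship[2->3]=1 ship[1->2]=1 ship[0->1]=1 prod=4 -> [36 1 12 1]
Step 11: demand=4,sold=1 ship[2->3]=1 ship[1->2]=1 ship[0->1]=1 prod=4 -> [39 1 12 1]
Step 12: demand=4,sold=1 ship[2->3]=1 ship[1->2]=1 ship[0->1]=1 prod=4 -> [42 1 12 1]
First stockout at step 4

4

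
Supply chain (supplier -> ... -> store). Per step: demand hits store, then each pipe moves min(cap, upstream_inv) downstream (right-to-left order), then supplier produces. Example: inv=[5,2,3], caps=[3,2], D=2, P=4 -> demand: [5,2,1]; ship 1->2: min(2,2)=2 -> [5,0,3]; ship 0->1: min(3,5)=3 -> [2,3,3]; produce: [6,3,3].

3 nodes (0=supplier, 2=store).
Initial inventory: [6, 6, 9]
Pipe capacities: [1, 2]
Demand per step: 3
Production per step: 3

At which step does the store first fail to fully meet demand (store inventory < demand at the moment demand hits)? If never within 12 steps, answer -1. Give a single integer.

Step 1: demand=3,sold=3 ship[1->2]=2 ship[0->1]=1 prod=3 -> [8 5 8]
Step 2: demand=3,sold=3 ship[1->2]=2 ship[0->1]=1 prod=3 -> [10 4 7]
Step 3: demand=3,sold=3 ship[1->2]=2 ship[0->1]=1 prod=3 -> [12 3 6]
Step 4: demand=3,sold=3 ship[1->2]=2 ship[0->1]=1 prod=3 -> [14 2 5]
Step 5: demand=3,sold=3 ship[1->2]=2 ship[0->1]=1 prod=3 -> [16 1 4]
Step 6: demand=3,sold=3 ship[1->2]=1 ship[0->1]=1 prod=3 -> [18 1 2]
Step 7: demand=3,sold=2 ship[1->2]=1 ship[0->1]=1 prod=3 -> [20 1 1]
Step 8: demand=3,sold=1 ship[1->2]=1 ship[0->1]=1 prod=3 -> [22 1 1]
Step 9: demand=3,sold=1 ship[1->2]=1 ship[0->1]=1 prod=3 -> [24 1 1]
Step 10: demand=3,sold=1 ship[1->2]=1 ship[0->1]=1 prod=3 -> [26 1 1]
Step 11: demand=3,sold=1 ship[1->2]=1 ship[0->1]=1 prod=3 -> [28 1 1]
Step 12: demand=3,sold=1 ship[1->2]=1 ship[0->1]=1 prod=3 -> [30 1 1]
First stockout at step 7

7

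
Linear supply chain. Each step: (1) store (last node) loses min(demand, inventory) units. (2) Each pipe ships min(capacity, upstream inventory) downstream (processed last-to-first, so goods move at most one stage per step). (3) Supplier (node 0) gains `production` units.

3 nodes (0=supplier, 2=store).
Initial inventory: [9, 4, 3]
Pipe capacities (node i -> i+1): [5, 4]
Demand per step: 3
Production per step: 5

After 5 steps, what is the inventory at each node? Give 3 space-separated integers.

Step 1: demand=3,sold=3 ship[1->2]=4 ship[0->1]=5 prod=5 -> inv=[9 5 4]
Step 2: demand=3,sold=3 ship[1->2]=4 ship[0->1]=5 prod=5 -> inv=[9 6 5]
Step 3: demand=3,sold=3 ship[1->2]=4 ship[0->1]=5 prod=5 -> inv=[9 7 6]
Step 4: demand=3,sold=3 ship[1->2]=4 ship[0->1]=5 prod=5 -> inv=[9 8 7]
Step 5: demand=3,sold=3 ship[1->2]=4 ship[0->1]=5 prod=5 -> inv=[9 9 8]

9 9 8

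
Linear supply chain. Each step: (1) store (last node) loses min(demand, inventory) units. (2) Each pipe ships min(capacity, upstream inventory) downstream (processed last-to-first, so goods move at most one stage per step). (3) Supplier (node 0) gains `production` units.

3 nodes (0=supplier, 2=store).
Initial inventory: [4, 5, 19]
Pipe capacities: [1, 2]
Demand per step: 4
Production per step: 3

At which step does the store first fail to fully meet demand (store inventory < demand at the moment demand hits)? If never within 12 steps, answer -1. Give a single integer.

Step 1: demand=4,sold=4 ship[1->2]=2 ship[0->1]=1 prod=3 -> [6 4 17]
Step 2: demand=4,sold=4 ship[1->2]=2 ship[0->1]=1 prod=3 -> [8 3 15]
Step 3: demand=4,sold=4 ship[1->2]=2 ship[0->1]=1 prod=3 -> [10 2 13]
Step 4: demand=4,sold=4 ship[1->2]=2 ship[0->1]=1 prod=3 -> [12 1 11]
Step 5: demand=4,sold=4 ship[1->2]=1 ship[0->1]=1 prod=3 -> [14 1 8]
Step 6: demand=4,sold=4 ship[1->2]=1 ship[0->1]=1 prod=3 -> [16 1 5]
Step 7: demand=4,sold=4 ship[1->2]=1 ship[0->1]=1 prod=3 -> [18 1 2]
Step 8: demand=4,sold=2 ship[1->2]=1 ship[0->1]=1 prod=3 -> [20 1 1]
Step 9: demand=4,sold=1 ship[1->2]=1 ship[0->1]=1 prod=3 -> [22 1 1]
Step 10: demand=4,sold=1 ship[1->2]=1 ship[0->1]=1 prod=3 -> [24 1 1]
Step 11: demand=4,sold=1 ship[1->2]=1 ship[0->1]=1 prod=3 -> [26 1 1]
Step 12: demand=4,sold=1 ship[1->2]=1 ship[0->1]=1 prod=3 -> [28 1 1]
First stockout at step 8

8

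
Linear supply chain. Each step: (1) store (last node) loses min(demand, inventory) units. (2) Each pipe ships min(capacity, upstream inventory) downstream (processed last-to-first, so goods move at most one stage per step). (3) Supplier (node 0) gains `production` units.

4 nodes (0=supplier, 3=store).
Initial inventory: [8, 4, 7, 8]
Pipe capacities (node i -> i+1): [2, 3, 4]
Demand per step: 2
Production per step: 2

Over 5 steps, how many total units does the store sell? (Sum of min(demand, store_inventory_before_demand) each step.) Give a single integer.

Step 1: sold=2 (running total=2) -> [8 3 6 10]
Step 2: sold=2 (running total=4) -> [8 2 5 12]
Step 3: sold=2 (running total=6) -> [8 2 3 14]
Step 4: sold=2 (running total=8) -> [8 2 2 15]
Step 5: sold=2 (running total=10) -> [8 2 2 15]

Answer: 10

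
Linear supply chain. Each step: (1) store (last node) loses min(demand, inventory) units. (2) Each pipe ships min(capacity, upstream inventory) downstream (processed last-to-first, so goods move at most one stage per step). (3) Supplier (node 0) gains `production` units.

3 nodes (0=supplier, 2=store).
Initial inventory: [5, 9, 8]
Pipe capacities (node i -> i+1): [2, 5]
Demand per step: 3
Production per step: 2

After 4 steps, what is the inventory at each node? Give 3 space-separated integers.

Step 1: demand=3,sold=3 ship[1->2]=5 ship[0->1]=2 prod=2 -> inv=[5 6 10]
Step 2: demand=3,sold=3 ship[1->2]=5 ship[0->1]=2 prod=2 -> inv=[5 3 12]
Step 3: demand=3,sold=3 ship[1->2]=3 ship[0->1]=2 prod=2 -> inv=[5 2 12]
Step 4: demand=3,sold=3 ship[1->2]=2 ship[0->1]=2 prod=2 -> inv=[5 2 11]

5 2 11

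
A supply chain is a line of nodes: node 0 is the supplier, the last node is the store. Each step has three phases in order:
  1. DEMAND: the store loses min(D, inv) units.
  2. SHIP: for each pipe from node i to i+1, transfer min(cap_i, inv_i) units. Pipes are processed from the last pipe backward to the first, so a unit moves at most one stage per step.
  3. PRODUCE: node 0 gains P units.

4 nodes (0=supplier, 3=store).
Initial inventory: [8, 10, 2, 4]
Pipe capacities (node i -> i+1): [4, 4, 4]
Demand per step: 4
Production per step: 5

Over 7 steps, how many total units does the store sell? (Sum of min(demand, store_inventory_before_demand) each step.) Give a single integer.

Answer: 26

Derivation:
Step 1: sold=4 (running total=4) -> [9 10 4 2]
Step 2: sold=2 (running total=6) -> [10 10 4 4]
Step 3: sold=4 (running total=10) -> [11 10 4 4]
Step 4: sold=4 (running total=14) -> [12 10 4 4]
Step 5: sold=4 (running total=18) -> [13 10 4 4]
Step 6: sold=4 (running total=22) -> [14 10 4 4]
Step 7: sold=4 (running total=26) -> [15 10 4 4]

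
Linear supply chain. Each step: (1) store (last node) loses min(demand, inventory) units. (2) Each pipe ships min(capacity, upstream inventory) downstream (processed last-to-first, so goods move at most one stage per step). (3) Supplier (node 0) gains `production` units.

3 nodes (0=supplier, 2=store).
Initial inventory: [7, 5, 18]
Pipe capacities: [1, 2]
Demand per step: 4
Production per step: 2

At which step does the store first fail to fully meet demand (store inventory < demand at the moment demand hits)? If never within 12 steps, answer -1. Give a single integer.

Step 1: demand=4,sold=4 ship[1->2]=2 ship[0->1]=1 prod=2 -> [8 4 16]
Step 2: demand=4,sold=4 ship[1->2]=2 ship[0->1]=1 prod=2 -> [9 3 14]
Step 3: demand=4,sold=4 ship[1->2]=2 ship[0->1]=1 prod=2 -> [10 2 12]
Step 4: demand=4,sold=4 ship[1->2]=2 ship[0->1]=1 prod=2 -> [11 1 10]
Step 5: demand=4,sold=4 ship[1->2]=1 ship[0->1]=1 prod=2 -> [12 1 7]
Step 6: demand=4,sold=4 ship[1->2]=1 ship[0->1]=1 prod=2 -> [13 1 4]
Step 7: demand=4,sold=4 ship[1->2]=1 ship[0->1]=1 prod=2 -> [14 1 1]
Step 8: demand=4,sold=1 ship[1->2]=1 ship[0->1]=1 prod=2 -> [15 1 1]
Step 9: demand=4,sold=1 ship[1->2]=1 ship[0->1]=1 prod=2 -> [16 1 1]
Step 10: demand=4,sold=1 ship[1->2]=1 ship[0->1]=1 prod=2 -> [17 1 1]
Step 11: demand=4,sold=1 ship[1->2]=1 ship[0->1]=1 prod=2 -> [18 1 1]
Step 12: demand=4,sold=1 ship[1->2]=1 ship[0->1]=1 prod=2 -> [19 1 1]
First stockout at step 8

8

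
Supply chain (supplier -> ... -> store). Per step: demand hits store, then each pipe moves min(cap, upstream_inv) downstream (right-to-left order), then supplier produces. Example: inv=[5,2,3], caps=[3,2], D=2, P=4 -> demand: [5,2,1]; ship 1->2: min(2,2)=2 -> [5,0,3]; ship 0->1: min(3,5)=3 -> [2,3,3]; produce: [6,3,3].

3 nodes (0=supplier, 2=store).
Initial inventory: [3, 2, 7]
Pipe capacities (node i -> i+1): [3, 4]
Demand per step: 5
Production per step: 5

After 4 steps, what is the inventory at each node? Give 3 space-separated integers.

Step 1: demand=5,sold=5 ship[1->2]=2 ship[0->1]=3 prod=5 -> inv=[5 3 4]
Step 2: demand=5,sold=4 ship[1->2]=3 ship[0->1]=3 prod=5 -> inv=[7 3 3]
Step 3: demand=5,sold=3 ship[1->2]=3 ship[0->1]=3 prod=5 -> inv=[9 3 3]
Step 4: demand=5,sold=3 ship[1->2]=3 ship[0->1]=3 prod=5 -> inv=[11 3 3]

11 3 3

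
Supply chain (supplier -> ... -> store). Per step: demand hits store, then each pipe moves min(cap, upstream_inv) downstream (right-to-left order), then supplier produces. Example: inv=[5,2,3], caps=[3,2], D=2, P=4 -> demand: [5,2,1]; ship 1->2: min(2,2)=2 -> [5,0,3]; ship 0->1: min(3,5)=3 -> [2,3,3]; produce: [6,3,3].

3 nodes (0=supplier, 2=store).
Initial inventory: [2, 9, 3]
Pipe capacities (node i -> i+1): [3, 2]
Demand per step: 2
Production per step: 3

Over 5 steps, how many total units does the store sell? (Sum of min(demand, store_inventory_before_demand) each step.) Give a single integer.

Step 1: sold=2 (running total=2) -> [3 9 3]
Step 2: sold=2 (running total=4) -> [3 10 3]
Step 3: sold=2 (running total=6) -> [3 11 3]
Step 4: sold=2 (running total=8) -> [3 12 3]
Step 5: sold=2 (running total=10) -> [3 13 3]

Answer: 10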